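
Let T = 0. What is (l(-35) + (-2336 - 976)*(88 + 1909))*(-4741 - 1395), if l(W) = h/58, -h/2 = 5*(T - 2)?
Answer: 1176932943056/29 ≈ 4.0584e+10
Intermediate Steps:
h = 20 (h = -10*(0 - 2) = -10*(-2) = -2*(-10) = 20)
l(W) = 10/29 (l(W) = 20/58 = 20*(1/58) = 10/29)
(l(-35) + (-2336 - 976)*(88 + 1909))*(-4741 - 1395) = (10/29 + (-2336 - 976)*(88 + 1909))*(-4741 - 1395) = (10/29 - 3312*1997)*(-6136) = (10/29 - 6614064)*(-6136) = -191807846/29*(-6136) = 1176932943056/29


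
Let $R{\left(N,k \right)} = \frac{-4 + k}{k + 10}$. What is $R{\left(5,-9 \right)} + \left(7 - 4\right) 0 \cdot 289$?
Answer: $-13$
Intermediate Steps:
$R{\left(N,k \right)} = \frac{-4 + k}{10 + k}$
$R{\left(5,-9 \right)} + \left(7 - 4\right) 0 \cdot 289 = \frac{-4 - 9}{10 - 9} + \left(7 - 4\right) 0 \cdot 289 = 1^{-1} \left(-13\right) + 3 \cdot 0 \cdot 289 = 1 \left(-13\right) + 0 \cdot 289 = -13 + 0 = -13$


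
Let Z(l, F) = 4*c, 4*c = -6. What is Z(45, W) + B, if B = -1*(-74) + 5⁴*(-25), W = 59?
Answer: -15557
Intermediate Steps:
c = -3/2 (c = (¼)*(-6) = -3/2 ≈ -1.5000)
Z(l, F) = -6 (Z(l, F) = 4*(-3/2) = -6)
B = -15551 (B = 74 + 625*(-25) = 74 - 15625 = -15551)
Z(45, W) + B = -6 - 15551 = -15557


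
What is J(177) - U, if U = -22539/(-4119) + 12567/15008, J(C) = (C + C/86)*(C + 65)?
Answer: 38389106848951/886057312 ≈ 43326.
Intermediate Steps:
J(C) = 87*C*(65 + C)/86 (J(C) = (C + C*(1/86))*(65 + C) = (C + C/86)*(65 + C) = (87*C/86)*(65 + C) = 87*C*(65 + C)/86)
U = 130009595/20605984 (U = -22539*(-1/4119) + 12567*(1/15008) = 7513/1373 + 12567/15008 = 130009595/20605984 ≈ 6.3093)
J(177) - U = (87/86)*177*(65 + 177) - 1*130009595/20605984 = (87/86)*177*242 - 130009595/20605984 = 1863279/43 - 130009595/20605984 = 38389106848951/886057312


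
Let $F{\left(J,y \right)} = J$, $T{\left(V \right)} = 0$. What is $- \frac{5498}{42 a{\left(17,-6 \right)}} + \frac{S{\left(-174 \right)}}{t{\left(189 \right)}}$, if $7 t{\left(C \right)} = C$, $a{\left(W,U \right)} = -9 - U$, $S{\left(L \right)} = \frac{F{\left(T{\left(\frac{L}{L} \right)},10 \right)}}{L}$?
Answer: $\frac{2749}{63} \approx 43.635$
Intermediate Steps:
$S{\left(L \right)} = 0$ ($S{\left(L \right)} = \frac{0}{L} = 0$)
$t{\left(C \right)} = \frac{C}{7}$
$- \frac{5498}{42 a{\left(17,-6 \right)}} + \frac{S{\left(-174 \right)}}{t{\left(189 \right)}} = - \frac{5498}{42 \left(-9 - -6\right)} + \frac{0}{\frac{1}{7} \cdot 189} = - \frac{5498}{42 \left(-9 + 6\right)} + \frac{0}{27} = - \frac{5498}{42 \left(-3\right)} + 0 \cdot \frac{1}{27} = - \frac{5498}{-126} + 0 = \left(-5498\right) \left(- \frac{1}{126}\right) + 0 = \frac{2749}{63} + 0 = \frac{2749}{63}$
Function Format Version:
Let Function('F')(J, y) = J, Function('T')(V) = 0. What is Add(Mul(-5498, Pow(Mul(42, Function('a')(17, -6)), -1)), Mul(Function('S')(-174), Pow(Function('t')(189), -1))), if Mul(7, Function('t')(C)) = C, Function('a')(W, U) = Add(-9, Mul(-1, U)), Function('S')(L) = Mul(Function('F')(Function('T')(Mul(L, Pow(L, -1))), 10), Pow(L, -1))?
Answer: Rational(2749, 63) ≈ 43.635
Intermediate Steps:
Function('S')(L) = 0 (Function('S')(L) = Mul(0, Pow(L, -1)) = 0)
Function('t')(C) = Mul(Rational(1, 7), C)
Add(Mul(-5498, Pow(Mul(42, Function('a')(17, -6)), -1)), Mul(Function('S')(-174), Pow(Function('t')(189), -1))) = Add(Mul(-5498, Pow(Mul(42, Add(-9, Mul(-1, -6))), -1)), Mul(0, Pow(Mul(Rational(1, 7), 189), -1))) = Add(Mul(-5498, Pow(Mul(42, Add(-9, 6)), -1)), Mul(0, Pow(27, -1))) = Add(Mul(-5498, Pow(Mul(42, -3), -1)), Mul(0, Rational(1, 27))) = Add(Mul(-5498, Pow(-126, -1)), 0) = Add(Mul(-5498, Rational(-1, 126)), 0) = Add(Rational(2749, 63), 0) = Rational(2749, 63)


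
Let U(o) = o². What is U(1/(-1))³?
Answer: 1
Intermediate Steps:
U(1/(-1))³ = ((1/(-1))²)³ = ((1*(-1))²)³ = ((-1)²)³ = 1³ = 1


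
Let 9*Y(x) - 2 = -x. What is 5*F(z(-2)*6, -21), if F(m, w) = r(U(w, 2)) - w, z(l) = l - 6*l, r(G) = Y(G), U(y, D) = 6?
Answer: 925/9 ≈ 102.78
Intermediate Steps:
Y(x) = 2/9 - x/9 (Y(x) = 2/9 + (-x)/9 = 2/9 - x/9)
r(G) = 2/9 - G/9
z(l) = -5*l (z(l) = l - 6*l = -5*l)
F(m, w) = -4/9 - w (F(m, w) = (2/9 - ⅑*6) - w = (2/9 - ⅔) - w = -4/9 - w)
5*F(z(-2)*6, -21) = 5*(-4/9 - 1*(-21)) = 5*(-4/9 + 21) = 5*(185/9) = 925/9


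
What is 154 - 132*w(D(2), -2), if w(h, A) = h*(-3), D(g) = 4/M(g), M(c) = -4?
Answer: -242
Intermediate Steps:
D(g) = -1 (D(g) = 4/(-4) = 4*(-¼) = -1)
w(h, A) = -3*h
154 - 132*w(D(2), -2) = 154 - (-396)*(-1) = 154 - 132*3 = 154 - 396 = -242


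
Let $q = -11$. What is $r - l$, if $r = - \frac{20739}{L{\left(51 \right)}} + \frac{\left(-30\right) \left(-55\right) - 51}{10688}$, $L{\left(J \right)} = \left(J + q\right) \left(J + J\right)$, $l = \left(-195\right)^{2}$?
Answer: $- \frac{34549433969}{908480} \approx -38030.0$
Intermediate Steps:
$l = 38025$
$L{\left(J \right)} = 2 J \left(-11 + J\right)$ ($L{\left(J \right)} = \left(J - 11\right) \left(J + J\right) = \left(-11 + J\right) 2 J = 2 J \left(-11 + J\right)$)
$r = - \frac{4481969}{908480}$ ($r = - \frac{20739}{2 \cdot 51 \left(-11 + 51\right)} + \frac{\left(-30\right) \left(-55\right) - 51}{10688} = - \frac{20739}{2 \cdot 51 \cdot 40} + \left(1650 - 51\right) \frac{1}{10688} = - \frac{20739}{4080} + 1599 \cdot \frac{1}{10688} = \left(-20739\right) \frac{1}{4080} + \frac{1599}{10688} = - \frac{6913}{1360} + \frac{1599}{10688} = - \frac{4481969}{908480} \approx -4.9335$)
$r - l = - \frac{4481969}{908480} - 38025 = - \frac{34549433969}{908480}$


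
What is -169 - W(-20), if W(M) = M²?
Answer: -569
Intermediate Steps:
-169 - W(-20) = -169 - 1*(-20)² = -169 - 1*400 = -169 - 400 = -569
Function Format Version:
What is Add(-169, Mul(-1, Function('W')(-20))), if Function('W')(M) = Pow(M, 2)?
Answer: -569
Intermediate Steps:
Add(-169, Mul(-1, Function('W')(-20))) = Add(-169, Mul(-1, Pow(-20, 2))) = Add(-169, Mul(-1, 400)) = Add(-169, -400) = -569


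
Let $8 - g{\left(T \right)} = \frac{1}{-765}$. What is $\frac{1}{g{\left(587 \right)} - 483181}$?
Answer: $- \frac{765}{369627344} \approx -2.0697 \cdot 10^{-6}$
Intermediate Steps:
$g{\left(T \right)} = \frac{6121}{765}$ ($g{\left(T \right)} = 8 - \frac{1}{-765} = 8 - - \frac{1}{765} = 8 + \frac{1}{765} = \frac{6121}{765}$)
$\frac{1}{g{\left(587 \right)} - 483181} = \frac{1}{\frac{6121}{765} - 483181} = \frac{1}{- \frac{369627344}{765}} = - \frac{765}{369627344}$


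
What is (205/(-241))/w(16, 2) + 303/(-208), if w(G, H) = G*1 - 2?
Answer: -532481/350896 ≈ -1.5175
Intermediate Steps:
w(G, H) = -2 + G (w(G, H) = G - 2 = -2 + G)
(205/(-241))/w(16, 2) + 303/(-208) = (205/(-241))/(-2 + 16) + 303/(-208) = (205*(-1/241))/14 + 303*(-1/208) = -205/241*1/14 - 303/208 = -205/3374 - 303/208 = -532481/350896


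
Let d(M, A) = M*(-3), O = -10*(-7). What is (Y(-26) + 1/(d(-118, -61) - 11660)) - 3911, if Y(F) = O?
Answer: -43426347/11306 ≈ -3841.0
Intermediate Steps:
O = 70
Y(F) = 70
d(M, A) = -3*M
(Y(-26) + 1/(d(-118, -61) - 11660)) - 3911 = (70 + 1/(-3*(-118) - 11660)) - 3911 = (70 + 1/(354 - 11660)) - 3911 = (70 + 1/(-11306)) - 3911 = (70 - 1/11306) - 3911 = 791419/11306 - 3911 = -43426347/11306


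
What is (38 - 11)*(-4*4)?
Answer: -432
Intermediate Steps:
(38 - 11)*(-4*4) = 27*(-16) = -432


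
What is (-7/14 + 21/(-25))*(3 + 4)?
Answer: -469/50 ≈ -9.3800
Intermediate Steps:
(-7/14 + 21/(-25))*(3 + 4) = (-7*1/14 + 21*(-1/25))*7 = (-½ - 21/25)*7 = -67/50*7 = -469/50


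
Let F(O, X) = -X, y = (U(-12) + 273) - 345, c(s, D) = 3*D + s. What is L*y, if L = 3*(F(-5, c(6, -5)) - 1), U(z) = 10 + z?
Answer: -1776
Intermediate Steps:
c(s, D) = s + 3*D
y = -74 (y = ((10 - 12) + 273) - 345 = (-2 + 273) - 345 = 271 - 345 = -74)
L = 24 (L = 3*(-(6 + 3*(-5)) - 1) = 3*(-(6 - 15) - 1) = 3*(-1*(-9) - 1) = 3*(9 - 1) = 3*8 = 24)
L*y = 24*(-74) = -1776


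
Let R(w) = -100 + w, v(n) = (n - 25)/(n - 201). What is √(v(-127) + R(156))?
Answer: √94915/41 ≈ 7.5142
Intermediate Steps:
v(n) = (-25 + n)/(-201 + n)
√(v(-127) + R(156)) = √((-25 - 127)/(-201 - 127) + (-100 + 156)) = √(-152/(-328) + 56) = √(-1/328*(-152) + 56) = √(19/41 + 56) = √(2315/41) = √94915/41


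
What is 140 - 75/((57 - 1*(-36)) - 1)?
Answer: 12805/92 ≈ 139.18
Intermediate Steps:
140 - 75/((57 - 1*(-36)) - 1) = 140 - 75/((57 + 36) - 1) = 140 - 75/(93 - 1) = 140 - 75/92 = 12805/92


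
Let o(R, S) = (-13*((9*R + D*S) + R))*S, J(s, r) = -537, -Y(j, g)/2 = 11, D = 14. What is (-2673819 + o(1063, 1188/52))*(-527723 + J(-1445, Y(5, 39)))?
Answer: 40695567204780/13 ≈ 3.1304e+12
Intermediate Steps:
Y(j, g) = -22 (Y(j, g) = -2*11 = -22)
o(R, S) = S*(-182*S - 130*R) (o(R, S) = (-13*((9*R + 14*S) + R))*S = (-13*(10*R + 14*S))*S = (-182*S - 130*R)*S = S*(-182*S - 130*R))
(-2673819 + o(1063, 1188/52))*(-527723 + J(-1445, Y(5, 39))) = (-2673819 - 26*1188/52*(5*1063 + 7*(1188/52)))*(-527723 - 537) = (-2673819 - 26*1188*(1/52)*(5315 + 7*(1188*(1/52))))*(-528260) = (-2673819 - 26*297/13*(5315 + 7*(297/13)))*(-528260) = (-2673819 - 26*297/13*(5315 + 2079/13))*(-528260) = (-2673819 - 26*297/13*71174/13)*(-528260) = (-2673819 - 42277356/13)*(-528260) = -77037003/13*(-528260) = 40695567204780/13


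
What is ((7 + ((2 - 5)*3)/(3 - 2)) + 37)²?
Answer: 1225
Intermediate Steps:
((7 + ((2 - 5)*3)/(3 - 2)) + 37)² = ((7 + (-3*3)/1) + 37)² = ((7 + 1*(-9)) + 37)² = ((7 - 9) + 37)² = (-2 + 37)² = 35² = 1225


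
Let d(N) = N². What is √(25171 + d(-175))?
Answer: 2*√13949 ≈ 236.21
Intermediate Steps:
√(25171 + d(-175)) = √(25171 + (-175)²) = √(25171 + 30625) = √55796 = 2*√13949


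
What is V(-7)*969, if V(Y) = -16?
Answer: -15504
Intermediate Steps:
V(-7)*969 = -16*969 = -15504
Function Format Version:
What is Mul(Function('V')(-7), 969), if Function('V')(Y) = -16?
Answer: -15504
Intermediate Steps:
Mul(Function('V')(-7), 969) = Mul(-16, 969) = -15504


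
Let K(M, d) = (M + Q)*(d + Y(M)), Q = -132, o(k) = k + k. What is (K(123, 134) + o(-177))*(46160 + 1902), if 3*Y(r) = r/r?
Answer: -75120906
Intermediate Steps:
o(k) = 2*k
Y(r) = ⅓ (Y(r) = (r/r)/3 = (⅓)*1 = ⅓)
K(M, d) = (-132 + M)*(⅓ + d) (K(M, d) = (M - 132)*(d + ⅓) = (-132 + M)*(⅓ + d))
(K(123, 134) + o(-177))*(46160 + 1902) = ((-44 - 132*134 + (⅓)*123 + 123*134) + 2*(-177))*(46160 + 1902) = ((-44 - 17688 + 41 + 16482) - 354)*48062 = (-1209 - 354)*48062 = -1563*48062 = -75120906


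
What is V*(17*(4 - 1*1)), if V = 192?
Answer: 9792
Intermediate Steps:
V*(17*(4 - 1*1)) = 192*(17*(4 - 1*1)) = 192*(17*(4 - 1)) = 192*(17*3) = 192*51 = 9792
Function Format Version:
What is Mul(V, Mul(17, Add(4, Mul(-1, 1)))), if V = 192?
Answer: 9792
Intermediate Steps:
Mul(V, Mul(17, Add(4, Mul(-1, 1)))) = Mul(192, Mul(17, Add(4, Mul(-1, 1)))) = Mul(192, Mul(17, Add(4, -1))) = Mul(192, Mul(17, 3)) = Mul(192, 51) = 9792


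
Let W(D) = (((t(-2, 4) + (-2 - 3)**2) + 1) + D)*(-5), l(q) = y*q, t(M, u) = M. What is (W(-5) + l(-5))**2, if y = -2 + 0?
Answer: 7225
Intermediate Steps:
y = -2
l(q) = -2*q
W(D) = -120 - 5*D (W(D) = (((-2 + (-2 - 3)**2) + 1) + D)*(-5) = (((-2 + (-5)**2) + 1) + D)*(-5) = (((-2 + 25) + 1) + D)*(-5) = ((23 + 1) + D)*(-5) = (24 + D)*(-5) = -120 - 5*D)
(W(-5) + l(-5))**2 = ((-120 - 5*(-5)) - 2*(-5))**2 = ((-120 + 25) + 10)**2 = (-95 + 10)**2 = (-85)**2 = 7225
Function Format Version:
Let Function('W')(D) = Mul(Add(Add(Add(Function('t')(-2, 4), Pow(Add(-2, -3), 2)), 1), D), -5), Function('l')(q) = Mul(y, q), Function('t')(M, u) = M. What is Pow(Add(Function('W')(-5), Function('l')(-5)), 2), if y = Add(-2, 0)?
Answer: 7225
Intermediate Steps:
y = -2
Function('l')(q) = Mul(-2, q)
Function('W')(D) = Add(-120, Mul(-5, D)) (Function('W')(D) = Mul(Add(Add(Add(-2, Pow(Add(-2, -3), 2)), 1), D), -5) = Mul(Add(Add(Add(-2, Pow(-5, 2)), 1), D), -5) = Mul(Add(Add(Add(-2, 25), 1), D), -5) = Mul(Add(Add(23, 1), D), -5) = Mul(Add(24, D), -5) = Add(-120, Mul(-5, D)))
Pow(Add(Function('W')(-5), Function('l')(-5)), 2) = Pow(Add(Add(-120, Mul(-5, -5)), Mul(-2, -5)), 2) = Pow(Add(Add(-120, 25), 10), 2) = Pow(Add(-95, 10), 2) = Pow(-85, 2) = 7225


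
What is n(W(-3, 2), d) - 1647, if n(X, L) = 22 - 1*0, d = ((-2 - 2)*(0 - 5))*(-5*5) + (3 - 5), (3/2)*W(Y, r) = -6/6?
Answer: -1625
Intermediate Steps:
W(Y, r) = -2/3 (W(Y, r) = 2*(-6/6)/3 = 2*(-6*1/6)/3 = (2/3)*(-1) = -2/3)
d = -502 (d = -4*(-5)*(-25) - 2 = 20*(-25) - 2 = -500 - 2 = -502)
n(X, L) = 22 (n(X, L) = 22 + 0 = 22)
n(W(-3, 2), d) - 1647 = 22 - 1647 = -1625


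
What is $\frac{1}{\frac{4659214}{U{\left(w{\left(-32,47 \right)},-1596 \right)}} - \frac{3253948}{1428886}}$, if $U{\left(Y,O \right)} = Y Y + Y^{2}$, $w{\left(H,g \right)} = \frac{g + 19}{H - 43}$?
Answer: $\frac{345790412}{1040231346232709} \approx 3.3242 \cdot 10^{-7}$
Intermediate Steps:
$w{\left(H,g \right)} = \frac{19 + g}{-43 + H}$
$U{\left(Y,O \right)} = 2 Y^{2}$ ($U{\left(Y,O \right)} = Y^{2} + Y^{2} = 2 Y^{2}$)
$\frac{1}{\frac{4659214}{U{\left(w{\left(-32,47 \right)},-1596 \right)}} - \frac{3253948}{1428886}} = \frac{1}{\frac{4659214}{2 \left(\frac{19 + 47}{-43 - 32}\right)^{2}} - \frac{3253948}{1428886}} = \frac{1}{\frac{4659214}{2 \left(\frac{1}{-75} \cdot 66\right)^{2}} - \frac{1626974}{714443}} = \frac{1}{\frac{4659214}{2 \left(\left(- \frac{1}{75}\right) 66\right)^{2}} - \frac{1626974}{714443}} = \frac{1}{\frac{4659214}{2 \left(- \frac{22}{25}\right)^{2}} - \frac{1626974}{714443}} = \frac{1}{\frac{4659214}{2 \cdot \frac{484}{625}} - \frac{1626974}{714443}} = \frac{1}{\frac{4659214}{\frac{968}{625}} - \frac{1626974}{714443}} = \frac{1}{4659214 \cdot \frac{625}{968} - \frac{1626974}{714443}} = \frac{1}{\frac{1456004375}{484} - \frac{1626974}{714443}} = \frac{1}{\frac{1040231346232709}{345790412}} = \frac{345790412}{1040231346232709}$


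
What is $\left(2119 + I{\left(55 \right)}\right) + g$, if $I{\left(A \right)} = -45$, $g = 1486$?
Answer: $3560$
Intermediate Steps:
$\left(2119 + I{\left(55 \right)}\right) + g = \left(2119 - 45\right) + 1486 = 2074 + 1486 = 3560$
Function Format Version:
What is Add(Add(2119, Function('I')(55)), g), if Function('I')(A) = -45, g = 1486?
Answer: 3560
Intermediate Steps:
Add(Add(2119, Function('I')(55)), g) = Add(Add(2119, -45), 1486) = Add(2074, 1486) = 3560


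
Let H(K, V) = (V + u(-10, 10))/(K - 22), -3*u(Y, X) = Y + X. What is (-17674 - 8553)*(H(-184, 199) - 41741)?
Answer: 225521907815/206 ≈ 1.0948e+9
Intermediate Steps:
u(Y, X) = -X/3 - Y/3 (u(Y, X) = -(Y + X)/3 = -(X + Y)/3 = -X/3 - Y/3)
H(K, V) = V/(-22 + K) (H(K, V) = (V + (-⅓*10 - ⅓*(-10)))/(K - 22) = (V + (-10/3 + 10/3))/(-22 + K) = (V + 0)/(-22 + K) = V/(-22 + K))
(-17674 - 8553)*(H(-184, 199) - 41741) = (-17674 - 8553)*(199/(-22 - 184) - 41741) = -26227*(199/(-206) - 41741) = -26227*(199*(-1/206) - 41741) = -26227*(-199/206 - 41741) = -26227*(-8598845/206) = 225521907815/206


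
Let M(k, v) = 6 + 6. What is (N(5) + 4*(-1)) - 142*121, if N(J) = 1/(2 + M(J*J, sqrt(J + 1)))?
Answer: -240603/14 ≈ -17186.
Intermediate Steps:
M(k, v) = 12
N(J) = 1/14 (N(J) = 1/(2 + 12) = 1/14)
(N(5) + 4*(-1)) - 142*121 = (1/14 + 4*(-1)) - 142*121 = (1/14 - 4) - 17182 = -55/14 - 17182 = -240603/14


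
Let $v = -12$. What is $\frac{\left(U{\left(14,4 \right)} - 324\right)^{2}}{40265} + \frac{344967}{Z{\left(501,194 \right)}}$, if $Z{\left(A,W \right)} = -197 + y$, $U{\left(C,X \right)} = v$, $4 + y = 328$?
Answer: $\frac{13904434047}{5113655} \approx 2719.1$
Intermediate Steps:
$y = 324$ ($y = -4 + 328 = 324$)
$U{\left(C,X \right)} = -12$
$Z{\left(A,W \right)} = 127$ ($Z{\left(A,W \right)} = -197 + 324 = 127$)
$\frac{\left(U{\left(14,4 \right)} - 324\right)^{2}}{40265} + \frac{344967}{Z{\left(501,194 \right)}} = \frac{\left(-12 - 324\right)^{2}}{40265} + \frac{344967}{127} = \left(-336\right)^{2} \cdot \frac{1}{40265} + 344967 \cdot \frac{1}{127} = 112896 \cdot \frac{1}{40265} + \frac{344967}{127} = \frac{112896}{40265} + \frac{344967}{127} = \frac{13904434047}{5113655}$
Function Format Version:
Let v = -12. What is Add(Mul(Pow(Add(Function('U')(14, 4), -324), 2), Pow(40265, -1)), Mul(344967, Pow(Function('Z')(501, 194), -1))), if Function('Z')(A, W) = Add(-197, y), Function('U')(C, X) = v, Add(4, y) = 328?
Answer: Rational(13904434047, 5113655) ≈ 2719.1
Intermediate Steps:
y = 324 (y = Add(-4, 328) = 324)
Function('U')(C, X) = -12
Function('Z')(A, W) = 127 (Function('Z')(A, W) = Add(-197, 324) = 127)
Add(Mul(Pow(Add(Function('U')(14, 4), -324), 2), Pow(40265, -1)), Mul(344967, Pow(Function('Z')(501, 194), -1))) = Add(Mul(Pow(Add(-12, -324), 2), Pow(40265, -1)), Mul(344967, Pow(127, -1))) = Add(Mul(Pow(-336, 2), Rational(1, 40265)), Mul(344967, Rational(1, 127))) = Add(Mul(112896, Rational(1, 40265)), Rational(344967, 127)) = Add(Rational(112896, 40265), Rational(344967, 127)) = Rational(13904434047, 5113655)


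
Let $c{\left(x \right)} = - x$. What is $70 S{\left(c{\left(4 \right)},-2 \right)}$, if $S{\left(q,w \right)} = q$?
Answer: $-280$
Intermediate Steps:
$70 S{\left(c{\left(4 \right)},-2 \right)} = 70 \left(\left(-1\right) 4\right) = 70 \left(-4\right) = -280$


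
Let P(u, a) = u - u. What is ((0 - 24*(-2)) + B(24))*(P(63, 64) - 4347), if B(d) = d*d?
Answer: -2712528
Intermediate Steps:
P(u, a) = 0
B(d) = d**2
((0 - 24*(-2)) + B(24))*(P(63, 64) - 4347) = ((0 - 24*(-2)) + 24**2)*(0 - 4347) = ((0 + 48) + 576)*(-4347) = (48 + 576)*(-4347) = 624*(-4347) = -2712528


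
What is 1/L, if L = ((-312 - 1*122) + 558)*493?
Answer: 1/61132 ≈ 1.6358e-5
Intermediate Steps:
L = 61132 (L = ((-312 - 122) + 558)*493 = (-434 + 558)*493 = 124*493 = 61132)
1/L = 1/61132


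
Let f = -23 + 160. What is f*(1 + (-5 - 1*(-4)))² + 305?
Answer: 305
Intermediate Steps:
f = 137
f*(1 + (-5 - 1*(-4)))² + 305 = 137*(1 + (-5 - 1*(-4)))² + 305 = 137*(1 + (-5 + 4))² + 305 = 137*(1 - 1)² + 305 = 137*0² + 305 = 137*0 + 305 = 0 + 305 = 305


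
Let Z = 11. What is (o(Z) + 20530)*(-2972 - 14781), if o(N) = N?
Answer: -364664373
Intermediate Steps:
(o(Z) + 20530)*(-2972 - 14781) = (11 + 20530)*(-2972 - 14781) = 20541*(-17753) = -364664373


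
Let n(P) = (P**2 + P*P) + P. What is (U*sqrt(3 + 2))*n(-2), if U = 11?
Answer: 66*sqrt(5) ≈ 147.58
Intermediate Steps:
n(P) = P + 2*P**2 (n(P) = (P**2 + P**2) + P = 2*P**2 + P = P + 2*P**2)
(U*sqrt(3 + 2))*n(-2) = (11*sqrt(3 + 2))*(-2*(1 + 2*(-2))) = (11*sqrt(5))*(-2*(1 - 4)) = (11*sqrt(5))*(-2*(-3)) = (11*sqrt(5))*6 = 66*sqrt(5)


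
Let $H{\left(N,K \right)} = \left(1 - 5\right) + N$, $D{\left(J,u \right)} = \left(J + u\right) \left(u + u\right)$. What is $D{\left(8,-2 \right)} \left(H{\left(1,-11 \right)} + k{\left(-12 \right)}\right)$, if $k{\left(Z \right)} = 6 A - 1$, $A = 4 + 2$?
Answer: $-768$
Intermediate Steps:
$D{\left(J,u \right)} = 2 u \left(J + u\right)$ ($D{\left(J,u \right)} = \left(J + u\right) 2 u = 2 u \left(J + u\right)$)
$A = 6$
$H{\left(N,K \right)} = -4 + N$
$k{\left(Z \right)} = 35$ ($k{\left(Z \right)} = 6 \cdot 6 - 1 = 36 - 1 = 35$)
$D{\left(8,-2 \right)} \left(H{\left(1,-11 \right)} + k{\left(-12 \right)}\right) = 2 \left(-2\right) \left(8 - 2\right) \left(\left(-4 + 1\right) + 35\right) = 2 \left(-2\right) 6 \left(-3 + 35\right) = \left(-24\right) 32 = -768$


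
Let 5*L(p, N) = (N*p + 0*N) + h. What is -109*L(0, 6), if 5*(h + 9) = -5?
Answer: 218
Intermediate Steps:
h = -10 (h = -9 + (1/5)*(-5) = -9 - 1 = -10)
L(p, N) = -2 + N*p/5 (L(p, N) = ((N*p + 0*N) - 10)/5 = ((N*p + 0) - 10)/5 = (N*p - 10)/5 = (-10 + N*p)/5 = -2 + N*p/5)
-109*L(0, 6) = -109*(-2 + (1/5)*6*0) = -109*(-2 + 0) = -109*(-2) = 218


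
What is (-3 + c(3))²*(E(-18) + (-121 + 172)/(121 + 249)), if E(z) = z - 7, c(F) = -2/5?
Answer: -2658511/9250 ≈ -287.41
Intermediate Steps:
c(F) = -⅖ (c(F) = -2*⅕ = -⅖)
E(z) = -7 + z
(-3 + c(3))²*(E(-18) + (-121 + 172)/(121 + 249)) = (-3 - ⅖)²*((-7 - 18) + (-121 + 172)/(121 + 249)) = (-17/5)²*(-25 + 51/370) = 289*(-25 + 51*(1/370))/25 = 289*(-25 + 51/370)/25 = (289/25)*(-9199/370) = -2658511/9250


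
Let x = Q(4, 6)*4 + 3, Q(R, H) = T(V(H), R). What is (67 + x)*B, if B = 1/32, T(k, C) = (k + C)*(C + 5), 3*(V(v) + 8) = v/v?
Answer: -31/16 ≈ -1.9375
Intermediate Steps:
V(v) = -23/3 (V(v) = -8 + (v/v)/3 = -8 + (⅓)*1 = -8 + ⅓ = -23/3)
T(k, C) = (5 + C)*(C + k) (T(k, C) = (C + k)*(5 + C) = (5 + C)*(C + k))
Q(R, H) = -115/3 + R² - 8*R/3 (Q(R, H) = R² + 5*R + 5*(-23/3) + R*(-23/3) = R² + 5*R - 115/3 - 23*R/3 = -115/3 + R² - 8*R/3)
B = 1/32 ≈ 0.031250
x = -129 (x = (-115/3 + 4² - 8/3*4)*4 + 3 = (-115/3 + 16 - 32/3)*4 + 3 = -33*4 + 3 = -132 + 3 = -129)
(67 + x)*B = (67 - 129)*(1/32) = -62*1/32 = -31/16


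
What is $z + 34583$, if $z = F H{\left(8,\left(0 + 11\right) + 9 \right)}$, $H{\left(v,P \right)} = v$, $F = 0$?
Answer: $34583$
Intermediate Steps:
$z = 0$ ($z = 0 \cdot 8 = 0$)
$z + 34583 = 0 + 34583 = 34583$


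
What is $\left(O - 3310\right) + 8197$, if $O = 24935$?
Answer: $29822$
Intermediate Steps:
$\left(O - 3310\right) + 8197 = \left(24935 - 3310\right) + 8197 = 21625 + 8197 = 29822$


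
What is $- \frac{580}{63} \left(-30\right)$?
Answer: $\frac{5800}{21} \approx 276.19$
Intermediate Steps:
$- \frac{580}{63} \left(-30\right) = \left(-580\right) \frac{1}{63} \left(-30\right) = \left(- \frac{580}{63}\right) \left(-30\right) = \frac{5800}{21}$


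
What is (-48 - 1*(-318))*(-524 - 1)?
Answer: -141750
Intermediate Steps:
(-48 - 1*(-318))*(-524 - 1) = (-48 + 318)*(-525) = 270*(-525) = -141750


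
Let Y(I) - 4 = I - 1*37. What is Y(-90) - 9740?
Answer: -9863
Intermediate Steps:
Y(I) = -33 + I (Y(I) = 4 + (I - 1*37) = 4 + (I - 37) = 4 + (-37 + I) = -33 + I)
Y(-90) - 9740 = (-33 - 90) - 9740 = -123 - 9740 = -9863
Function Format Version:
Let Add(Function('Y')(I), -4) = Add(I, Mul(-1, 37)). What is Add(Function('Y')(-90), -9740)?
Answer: -9863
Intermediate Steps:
Function('Y')(I) = Add(-33, I) (Function('Y')(I) = Add(4, Add(I, Mul(-1, 37))) = Add(4, Add(I, -37)) = Add(4, Add(-37, I)) = Add(-33, I))
Add(Function('Y')(-90), -9740) = Add(Add(-33, -90), -9740) = Add(-123, -9740) = -9863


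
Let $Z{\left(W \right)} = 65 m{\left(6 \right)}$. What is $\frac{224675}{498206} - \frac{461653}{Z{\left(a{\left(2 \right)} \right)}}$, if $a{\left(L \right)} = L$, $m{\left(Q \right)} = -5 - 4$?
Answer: $\frac{230129729393}{291450510} \approx 789.6$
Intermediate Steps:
$m{\left(Q \right)} = -9$ ($m{\left(Q \right)} = -5 - 4 = -9$)
$Z{\left(W \right)} = -585$ ($Z{\left(W \right)} = 65 \left(-9\right) = -585$)
$\frac{224675}{498206} - \frac{461653}{Z{\left(a{\left(2 \right)} \right)}} = \frac{224675}{498206} - \frac{461653}{-585} = 224675 \cdot \frac{1}{498206} - - \frac{461653}{585} = \frac{224675}{498206} + \frac{461653}{585} = \frac{230129729393}{291450510}$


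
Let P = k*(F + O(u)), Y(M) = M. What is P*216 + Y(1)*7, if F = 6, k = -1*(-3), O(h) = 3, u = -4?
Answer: 5839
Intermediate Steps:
k = 3
P = 27 (P = 3*(6 + 3) = 3*9 = 27)
P*216 + Y(1)*7 = 27*216 + 1*7 = 5832 + 7 = 5839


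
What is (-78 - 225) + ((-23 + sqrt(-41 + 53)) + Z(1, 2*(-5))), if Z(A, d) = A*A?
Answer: -325 + 2*sqrt(3) ≈ -321.54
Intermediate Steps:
Z(A, d) = A**2
(-78 - 225) + ((-23 + sqrt(-41 + 53)) + Z(1, 2*(-5))) = (-78 - 225) + ((-23 + sqrt(-41 + 53)) + 1**2) = -303 + ((-23 + sqrt(12)) + 1) = -303 + ((-23 + 2*sqrt(3)) + 1) = -303 + (-22 + 2*sqrt(3)) = -325 + 2*sqrt(3)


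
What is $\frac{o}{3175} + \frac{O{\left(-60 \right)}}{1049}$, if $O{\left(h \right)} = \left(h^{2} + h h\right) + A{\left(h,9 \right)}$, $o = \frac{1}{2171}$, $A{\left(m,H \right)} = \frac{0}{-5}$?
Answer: $\frac{49629061049}{7230678325} \approx 6.8637$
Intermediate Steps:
$A{\left(m,H \right)} = 0$ ($A{\left(m,H \right)} = 0 \left(- \frac{1}{5}\right) = 0$)
$o = \frac{1}{2171} \approx 0.00046062$
$O{\left(h \right)} = 2 h^{2}$ ($O{\left(h \right)} = \left(h^{2} + h h\right) + 0 = \left(h^{2} + h^{2}\right) + 0 = 2 h^{2} + 0 = 2 h^{2}$)
$\frac{o}{3175} + \frac{O{\left(-60 \right)}}{1049} = \frac{1}{2171 \cdot 3175} + \frac{2 \left(-60\right)^{2}}{1049} = \frac{1}{2171} \cdot \frac{1}{3175} + 2 \cdot 3600 \cdot \frac{1}{1049} = \frac{1}{6892925} + 7200 \cdot \frac{1}{1049} = \frac{1}{6892925} + \frac{7200}{1049} = \frac{49629061049}{7230678325}$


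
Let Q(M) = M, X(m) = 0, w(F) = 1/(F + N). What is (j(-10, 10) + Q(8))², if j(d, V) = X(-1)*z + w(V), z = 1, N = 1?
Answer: 7921/121 ≈ 65.463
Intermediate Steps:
w(F) = 1/(1 + F) (w(F) = 1/(F + 1) = 1/(1 + F))
j(d, V) = 1/(1 + V) (j(d, V) = 0*1 + 1/(1 + V) = 0 + 1/(1 + V) = 1/(1 + V))
(j(-10, 10) + Q(8))² = (1/(1 + 10) + 8)² = (1/11 + 8)² = (89/11)² = 7921/121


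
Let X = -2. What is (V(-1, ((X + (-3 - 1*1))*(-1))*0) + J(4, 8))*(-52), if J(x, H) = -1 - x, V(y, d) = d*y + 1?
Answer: 208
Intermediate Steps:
V(y, d) = 1 + d*y
(V(-1, ((X + (-3 - 1*1))*(-1))*0) + J(4, 8))*(-52) = ((1 + (((-2 + (-3 - 1*1))*(-1))*0)*(-1)) + (-1 - 1*4))*(-52) = ((1 + (((-2 + (-3 - 1))*(-1))*0)*(-1)) + (-1 - 4))*(-52) = ((1 + (((-2 - 4)*(-1))*0)*(-1)) - 5)*(-52) = ((1 + (-6*(-1)*0)*(-1)) - 5)*(-52) = ((1 + (6*0)*(-1)) - 5)*(-52) = ((1 + 0*(-1)) - 5)*(-52) = ((1 + 0) - 5)*(-52) = (1 - 5)*(-52) = -4*(-52) = 208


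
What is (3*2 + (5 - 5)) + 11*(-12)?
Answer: -126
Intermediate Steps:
(3*2 + (5 - 5)) + 11*(-12) = (6 + 0) - 132 = 6 - 132 = -126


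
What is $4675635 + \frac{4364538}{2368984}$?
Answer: $\frac{5538254434689}{1184492} \approx 4.6756 \cdot 10^{6}$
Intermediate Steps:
$4675635 + \frac{4364538}{2368984} = 4675635 + 4364538 \cdot \frac{1}{2368984} = 4675635 + \frac{2182269}{1184492} = \frac{5538254434689}{1184492}$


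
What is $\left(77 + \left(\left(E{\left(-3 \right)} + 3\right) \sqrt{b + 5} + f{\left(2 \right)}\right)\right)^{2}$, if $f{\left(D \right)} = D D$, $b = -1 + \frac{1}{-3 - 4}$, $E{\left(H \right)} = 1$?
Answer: $\frac{46359}{7} + \frac{1944 \sqrt{21}}{7} \approx 7895.4$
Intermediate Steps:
$b = - \frac{8}{7}$ ($b = -1 + \frac{1}{-7} = -1 - \frac{1}{7} = - \frac{8}{7} \approx -1.1429$)
$f{\left(D \right)} = D^{2}$
$\left(77 + \left(\left(E{\left(-3 \right)} + 3\right) \sqrt{b + 5} + f{\left(2 \right)}\right)\right)^{2} = \left(77 + \left(\left(1 + 3\right) \sqrt{- \frac{8}{7} + 5} + 2^{2}\right)\right)^{2} = \left(77 + \left(4 \sqrt{\frac{27}{7}} + 4\right)\right)^{2} = \left(77 + \left(4 \frac{3 \sqrt{21}}{7} + 4\right)\right)^{2} = \left(77 + \left(\frac{12 \sqrt{21}}{7} + 4\right)\right)^{2} = \left(77 + \left(4 + \frac{12 \sqrt{21}}{7}\right)\right)^{2} = \left(81 + \frac{12 \sqrt{21}}{7}\right)^{2}$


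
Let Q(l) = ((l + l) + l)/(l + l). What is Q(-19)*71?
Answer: 213/2 ≈ 106.50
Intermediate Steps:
Q(l) = 3/2 (Q(l) = (2*l + l)/((2*l)) = (3*l)*(1/(2*l)) = 3/2)
Q(-19)*71 = (3/2)*71 = 213/2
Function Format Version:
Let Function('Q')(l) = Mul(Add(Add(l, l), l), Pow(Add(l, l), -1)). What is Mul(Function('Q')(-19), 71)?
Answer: Rational(213, 2) ≈ 106.50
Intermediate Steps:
Function('Q')(l) = Rational(3, 2) (Function('Q')(l) = Mul(Add(Mul(2, l), l), Pow(Mul(2, l), -1)) = Mul(Mul(3, l), Mul(Rational(1, 2), Pow(l, -1))) = Rational(3, 2))
Mul(Function('Q')(-19), 71) = Mul(Rational(3, 2), 71) = Rational(213, 2)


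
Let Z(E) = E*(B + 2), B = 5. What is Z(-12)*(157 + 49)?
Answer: -17304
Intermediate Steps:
Z(E) = 7*E (Z(E) = E*(5 + 2) = E*7 = 7*E)
Z(-12)*(157 + 49) = (7*(-12))*(157 + 49) = -84*206 = -17304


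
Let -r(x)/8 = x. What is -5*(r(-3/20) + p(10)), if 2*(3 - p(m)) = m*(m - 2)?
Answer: 179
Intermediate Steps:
r(x) = -8*x
p(m) = 3 - m*(-2 + m)/2 (p(m) = 3 - m*(m - 2)/2 = 3 - m*(-2 + m)/2)
-5*(r(-3/20) + p(10)) = -5*(-(-24)/20 + (3 + 10 - ½*10²)) = -5*(-(-24)/20 + (3 + 10 - ½*100)) = -5*(-8*(-3/20) + (3 + 10 - 50)) = -5*(6/5 - 37) = -5*(-179/5) = 179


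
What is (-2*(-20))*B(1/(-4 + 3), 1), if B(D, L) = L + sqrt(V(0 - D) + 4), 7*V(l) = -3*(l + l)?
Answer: 40 + 40*sqrt(154)/7 ≈ 110.91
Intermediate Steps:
V(l) = -6*l/7 (V(l) = (-3*(l + l))/7 = (-6*l)/7 = -6*l/7)
B(D, L) = L + sqrt(4 + 6*D/7) (B(D, L) = L + sqrt(-6*(0 - D)/7 + 4) = L + sqrt(-(-6)*D/7 + 4) = L + sqrt(6*D/7 + 4) = L + sqrt(4 + 6*D/7))
(-2*(-20))*B(1/(-4 + 3), 1) = (-2*(-20))*(1 + sqrt(196 + 42/(-4 + 3))/7) = 40*(1 + sqrt(196 + 42/(-1))/7) = 40*(1 + sqrt(196 + 42*(-1))/7) = 40*(1 + sqrt(196 - 42)/7) = 40*(1 + sqrt(154)/7) = 40 + 40*sqrt(154)/7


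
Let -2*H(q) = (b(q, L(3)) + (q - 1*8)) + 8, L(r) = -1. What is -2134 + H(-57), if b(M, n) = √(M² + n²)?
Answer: -4211/2 - 5*√130/2 ≈ -2134.0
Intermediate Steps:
H(q) = -q/2 - √(1 + q²)/2 (H(q) = -((√(q² + (-1)²) + (q - 1*8)) + 8)/2 = -((√(q² + 1) + (q - 8)) + 8)/2 = -((√(1 + q²) + (-8 + q)) + 8)/2 = -((-8 + q + √(1 + q²)) + 8)/2 = -(q + √(1 + q²))/2 = -q/2 - √(1 + q²)/2)
-2134 + H(-57) = -2134 + (-½*(-57) - √(1 + (-57)²)/2) = -2134 + (57/2 - √(1 + 3249)/2) = -2134 + (57/2 - 5*√130/2) = -4211/2 - 5*√130/2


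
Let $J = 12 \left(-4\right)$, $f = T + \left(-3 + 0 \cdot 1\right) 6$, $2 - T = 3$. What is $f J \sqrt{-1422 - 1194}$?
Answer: $1824 i \sqrt{654} \approx 46646.0 i$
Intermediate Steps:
$T = -1$ ($T = 2 - 3 = -1$)
$f = -19$ ($f = -1 + \left(-3 + 0 \cdot 1\right) 6 = -1 + \left(-3 + 0\right) 6 = -1 - 18 = -19$)
$J = -48$
$f J \sqrt{-1422 - 1194} = \left(-19\right) \left(-48\right) \sqrt{-1422 - 1194} = 912 \sqrt{-2616} = 912 \cdot 2 i \sqrt{654} = 1824 i \sqrt{654}$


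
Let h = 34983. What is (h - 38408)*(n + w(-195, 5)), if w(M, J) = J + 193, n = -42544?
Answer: 145035050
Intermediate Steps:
w(M, J) = 193 + J
(h - 38408)*(n + w(-195, 5)) = (34983 - 38408)*(-42544 + (193 + 5)) = -3425*(-42544 + 198) = -3425*(-42346) = 145035050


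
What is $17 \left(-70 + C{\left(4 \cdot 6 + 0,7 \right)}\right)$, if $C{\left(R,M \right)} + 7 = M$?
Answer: $-1190$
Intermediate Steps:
$C{\left(R,M \right)} = -7 + M$
$17 \left(-70 + C{\left(4 \cdot 6 + 0,7 \right)}\right) = 17 \left(-70 + \left(-7 + 7\right)\right) = 17 \left(-70 + 0\right) = 17 \left(-70\right) = -1190$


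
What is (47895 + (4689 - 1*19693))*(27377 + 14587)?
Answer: 1380237924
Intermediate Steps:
(47895 + (4689 - 1*19693))*(27377 + 14587) = (47895 + (4689 - 19693))*41964 = (47895 - 15004)*41964 = 32891*41964 = 1380237924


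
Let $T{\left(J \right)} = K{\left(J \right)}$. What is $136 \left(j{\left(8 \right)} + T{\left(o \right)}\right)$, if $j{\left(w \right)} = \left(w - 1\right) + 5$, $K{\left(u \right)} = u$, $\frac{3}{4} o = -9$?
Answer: $0$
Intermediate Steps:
$o = -12$ ($o = \frac{4}{3} \left(-9\right) = -12$)
$T{\left(J \right)} = J$
$j{\left(w \right)} = 4 + w$ ($j{\left(w \right)} = \left(-1 + w\right) + 5 = 4 + w$)
$136 \left(j{\left(8 \right)} + T{\left(o \right)}\right) = 136 \left(\left(4 + 8\right) - 12\right) = 136 \left(12 - 12\right) = 136 \cdot 0 = 0$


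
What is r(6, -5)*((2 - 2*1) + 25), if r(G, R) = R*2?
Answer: -250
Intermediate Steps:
r(G, R) = 2*R
r(6, -5)*((2 - 2*1) + 25) = (2*(-5))*((2 - 2*1) + 25) = -10*((2 - 2) + 25) = -10*(0 + 25) = -10*25 = -250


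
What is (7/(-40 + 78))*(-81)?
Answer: -567/38 ≈ -14.921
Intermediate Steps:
(7/(-40 + 78))*(-81) = (7/38)*(-81) = -567/38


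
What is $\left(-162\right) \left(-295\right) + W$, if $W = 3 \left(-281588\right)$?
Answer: $-796974$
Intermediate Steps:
$W = -844764$
$\left(-162\right) \left(-295\right) + W = \left(-162\right) \left(-295\right) - 844764 = 47790 - 844764 = -796974$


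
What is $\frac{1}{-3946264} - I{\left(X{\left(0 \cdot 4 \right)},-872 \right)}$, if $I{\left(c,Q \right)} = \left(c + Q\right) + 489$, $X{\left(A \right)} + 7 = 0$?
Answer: $\frac{1539042959}{3946264} \approx 390.0$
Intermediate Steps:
$X{\left(A \right)} = -7$ ($X{\left(A \right)} = -7 + 0 = -7$)
$I{\left(c,Q \right)} = 489 + Q + c$ ($I{\left(c,Q \right)} = \left(Q + c\right) + 489 = 489 + Q + c$)
$\frac{1}{-3946264} - I{\left(X{\left(0 \cdot 4 \right)},-872 \right)} = \frac{1}{-3946264} - \left(489 - 872 - 7\right) = - \frac{1}{3946264} - -390 = - \frac{1}{3946264} + 390 = \frac{1539042959}{3946264}$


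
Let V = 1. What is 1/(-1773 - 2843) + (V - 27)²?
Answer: 3120415/4616 ≈ 676.00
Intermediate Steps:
1/(-1773 - 2843) + (V - 27)² = 1/(-1773 - 2843) + (1 - 27)² = 1/(-4616) + (-26)² = -1/4616 + 676 = 3120415/4616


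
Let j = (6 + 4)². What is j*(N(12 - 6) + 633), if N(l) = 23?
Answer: 65600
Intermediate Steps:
j = 100 (j = 10² = 100)
j*(N(12 - 6) + 633) = 100*(23 + 633) = 100*656 = 65600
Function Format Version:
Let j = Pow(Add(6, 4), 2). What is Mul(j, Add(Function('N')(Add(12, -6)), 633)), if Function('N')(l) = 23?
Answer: 65600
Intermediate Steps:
j = 100 (j = Pow(10, 2) = 100)
Mul(j, Add(Function('N')(Add(12, -6)), 633)) = Mul(100, Add(23, 633)) = Mul(100, 656) = 65600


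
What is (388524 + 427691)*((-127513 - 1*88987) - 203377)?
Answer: -342709905555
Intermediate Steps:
(388524 + 427691)*((-127513 - 1*88987) - 203377) = 816215*((-127513 - 88987) - 203377) = 816215*(-216500 - 203377) = 816215*(-419877) = -342709905555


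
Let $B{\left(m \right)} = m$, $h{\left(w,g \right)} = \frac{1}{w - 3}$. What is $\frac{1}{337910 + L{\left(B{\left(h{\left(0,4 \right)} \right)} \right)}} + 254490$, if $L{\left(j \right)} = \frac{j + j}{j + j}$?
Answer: $\frac{85994970391}{337911} \approx 2.5449 \cdot 10^{5}$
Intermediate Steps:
$h{\left(w,g \right)} = \frac{1}{-3 + w}$
$L{\left(j \right)} = 1$ ($L{\left(j \right)} = \frac{2 j}{2 j} = 2 j \frac{1}{2 j} = 1$)
$\frac{1}{337910 + L{\left(B{\left(h{\left(0,4 \right)} \right)} \right)}} + 254490 = \frac{1}{337910 + 1} + 254490 = \frac{1}{337911} + 254490 = \frac{85994970391}{337911}$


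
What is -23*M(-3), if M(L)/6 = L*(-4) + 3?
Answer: -2070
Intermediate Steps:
M(L) = 18 - 24*L (M(L) = 6*(L*(-4) + 3) = 6*(-4*L + 3) = 6*(3 - 4*L) = 18 - 24*L)
-23*M(-3) = -23*(18 - 24*(-3)) = -23*(18 + 72) = -23*90 = -2070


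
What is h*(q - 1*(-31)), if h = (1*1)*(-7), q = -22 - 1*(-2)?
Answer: -77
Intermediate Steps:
q = -20 (q = -22 + 2 = -20)
h = -7 (h = 1*(-7) = -7)
h*(q - 1*(-31)) = -7*(-20 - 1*(-31)) = -7*(-20 + 31) = -7*11 = -77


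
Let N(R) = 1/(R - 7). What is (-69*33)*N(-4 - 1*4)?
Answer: 759/5 ≈ 151.80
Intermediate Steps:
N(R) = 1/(-7 + R)
(-69*33)*N(-4 - 1*4) = (-69*33)/(-7 + (-4 - 1*4)) = -2277/(-7 + (-4 - 4)) = -2277/(-7 - 8) = -2277/(-15) = -2277*(-1/15) = 759/5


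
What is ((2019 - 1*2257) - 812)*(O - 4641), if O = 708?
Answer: 4129650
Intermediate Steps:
((2019 - 1*2257) - 812)*(O - 4641) = ((2019 - 1*2257) - 812)*(708 - 4641) = ((2019 - 2257) - 812)*(-3933) = (-238 - 812)*(-3933) = -1050*(-3933) = 4129650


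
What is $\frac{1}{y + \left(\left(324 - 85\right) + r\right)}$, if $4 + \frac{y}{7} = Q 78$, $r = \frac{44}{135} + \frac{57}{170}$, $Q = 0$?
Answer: $\frac{918}{194305} \approx 0.0047245$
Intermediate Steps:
$r = \frac{607}{918}$ ($r = 44 \cdot \frac{1}{135} + 57 \cdot \frac{1}{170} = \frac{44}{135} + \frac{57}{170} = \frac{607}{918} \approx 0.66122$)
$y = -28$ ($y = -28 + 7 \cdot 0 \cdot 78 = -28 + 7 \cdot 0 = -28 + 0 = -28$)
$\frac{1}{y + \left(\left(324 - 85\right) + r\right)} = \frac{1}{-28 + \left(\left(324 - 85\right) + \frac{607}{918}\right)} = \frac{1}{-28 + \left(239 + \frac{607}{918}\right)} = \frac{1}{-28 + \frac{220009}{918}} = \frac{1}{\frac{194305}{918}} = \frac{918}{194305}$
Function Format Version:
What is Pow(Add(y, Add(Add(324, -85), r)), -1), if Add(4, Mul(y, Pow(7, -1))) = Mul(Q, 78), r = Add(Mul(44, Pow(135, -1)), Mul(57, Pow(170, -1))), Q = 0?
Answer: Rational(918, 194305) ≈ 0.0047245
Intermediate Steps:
r = Rational(607, 918) (r = Add(Mul(44, Rational(1, 135)), Mul(57, Rational(1, 170))) = Add(Rational(44, 135), Rational(57, 170)) = Rational(607, 918) ≈ 0.66122)
y = -28 (y = Add(-28, Mul(7, Mul(0, 78))) = Add(-28, Mul(7, 0)) = Add(-28, 0) = -28)
Pow(Add(y, Add(Add(324, -85), r)), -1) = Pow(Add(-28, Add(Add(324, -85), Rational(607, 918))), -1) = Pow(Add(-28, Add(239, Rational(607, 918))), -1) = Pow(Add(-28, Rational(220009, 918)), -1) = Pow(Rational(194305, 918), -1) = Rational(918, 194305)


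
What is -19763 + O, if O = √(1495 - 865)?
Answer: -19763 + 3*√70 ≈ -19738.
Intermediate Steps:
O = 3*√70 (O = √630 = 3*√70 ≈ 25.100)
-19763 + O = -19763 + 3*√70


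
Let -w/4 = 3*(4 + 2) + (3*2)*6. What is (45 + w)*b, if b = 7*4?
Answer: -4788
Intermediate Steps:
w = -216 (w = -4*(3*(4 + 2) + (3*2)*6) = -4*(3*6 + 6*6) = -4*(18 + 36) = -4*54 = -216)
b = 28
(45 + w)*b = (45 - 216)*28 = -171*28 = -4788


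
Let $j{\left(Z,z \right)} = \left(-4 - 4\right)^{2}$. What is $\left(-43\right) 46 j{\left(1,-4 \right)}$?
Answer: $-126592$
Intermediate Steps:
$j{\left(Z,z \right)} = 64$ ($j{\left(Z,z \right)} = \left(-8\right)^{2} = 64$)
$\left(-43\right) 46 j{\left(1,-4 \right)} = \left(-43\right) 46 \cdot 64 = \left(-1978\right) 64 = -126592$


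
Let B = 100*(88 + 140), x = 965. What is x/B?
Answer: 193/4560 ≈ 0.042325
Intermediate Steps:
B = 22800 (B = 100*228 = 22800)
x/B = 965/22800 = 965*(1/22800) = 193/4560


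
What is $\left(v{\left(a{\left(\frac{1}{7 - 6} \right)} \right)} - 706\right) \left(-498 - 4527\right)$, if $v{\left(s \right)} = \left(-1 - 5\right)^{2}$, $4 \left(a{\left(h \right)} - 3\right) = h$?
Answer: $3366750$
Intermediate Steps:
$a{\left(h \right)} = 3 + \frac{h}{4}$
$v{\left(s \right)} = 36$ ($v{\left(s \right)} = \left(-6\right)^{2} = 36$)
$\left(v{\left(a{\left(\frac{1}{7 - 6} \right)} \right)} - 706\right) \left(-498 - 4527\right) = \left(36 - 706\right) \left(-498 - 4527\right) = \left(-670\right) \left(-5025\right) = 3366750$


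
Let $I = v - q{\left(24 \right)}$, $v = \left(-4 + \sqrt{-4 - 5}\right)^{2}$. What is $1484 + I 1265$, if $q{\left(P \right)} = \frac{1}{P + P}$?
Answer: $\frac{495007}{48} - 30360 i \approx 10313.0 - 30360.0 i$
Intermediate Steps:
$v = \left(-4 + 3 i\right)^{2}$ ($v = \left(-4 + \sqrt{-9}\right)^{2} = \left(-4 + 3 i\right)^{2} \approx 7.0 - 24.0 i$)
$q{\left(P \right)} = \frac{1}{2 P}$
$I = \frac{335}{48} - 24 i$ ($I = \left(7 - 24 i\right) - \frac{1}{2 \cdot 24} = \left(7 - 24 i\right) - \frac{1}{2} \cdot \frac{1}{24} = \left(7 - 24 i\right) - \frac{1}{48} = \frac{335}{48} - 24 i \approx 6.9792 - 24.0 i$)
$1484 + I 1265 = 1484 + \left(\frac{335}{48} - 24 i\right) 1265 = 1484 + \left(\frac{423775}{48} - 30360 i\right) = \frac{495007}{48} - 30360 i$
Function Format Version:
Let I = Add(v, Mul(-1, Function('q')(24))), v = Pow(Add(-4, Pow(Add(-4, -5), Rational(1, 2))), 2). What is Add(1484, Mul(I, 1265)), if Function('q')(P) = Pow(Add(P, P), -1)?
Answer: Add(Rational(495007, 48), Mul(-30360, I)) ≈ Add(10313., Mul(-30360., I))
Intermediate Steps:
v = Pow(Add(-4, Mul(3, I)), 2) (v = Pow(Add(-4, Pow(-9, Rational(1, 2))), 2) = Pow(Add(-4, Mul(3, I)), 2) ≈ Add(7.0000, Mul(-24.000, I)))
Function('q')(P) = Mul(Rational(1, 2), Pow(P, -1)) (Function('q')(P) = Pow(Mul(2, P), -1) = Mul(Rational(1, 2), Pow(P, -1)))
I = Add(Rational(335, 48), Mul(-24, I)) (I = Add(Add(7, Mul(-24, I)), Mul(-1, Mul(Rational(1, 2), Pow(24, -1)))) = Add(Add(7, Mul(-24, I)), Mul(-1, Mul(Rational(1, 2), Rational(1, 24)))) = Add(Add(7, Mul(-24, I)), Mul(-1, Rational(1, 48))) = Add(Add(7, Mul(-24, I)), Rational(-1, 48)) = Add(Rational(335, 48), Mul(-24, I)) ≈ Add(6.9792, Mul(-24.000, I)))
Add(1484, Mul(I, 1265)) = Add(1484, Mul(Add(Rational(335, 48), Mul(-24, I)), 1265)) = Add(1484, Add(Rational(423775, 48), Mul(-30360, I))) = Add(Rational(495007, 48), Mul(-30360, I))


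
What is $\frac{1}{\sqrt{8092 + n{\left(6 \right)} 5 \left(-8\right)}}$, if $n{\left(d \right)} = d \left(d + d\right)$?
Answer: $\frac{\sqrt{1303}}{2606} \approx 0.013852$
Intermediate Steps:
$n{\left(d \right)} = 2 d^{2}$ ($n{\left(d \right)} = d 2 d = 2 d^{2}$)
$\frac{1}{\sqrt{8092 + n{\left(6 \right)} 5 \left(-8\right)}} = \frac{1}{\sqrt{8092 + 2 \cdot 6^{2} \cdot 5 \left(-8\right)}} = \frac{1}{\sqrt{8092 + 2 \cdot 36 \cdot 5 \left(-8\right)}} = \frac{1}{\sqrt{8092 + 72 \cdot 5 \left(-8\right)}} = \frac{1}{\sqrt{8092 + 360 \left(-8\right)}} = \frac{1}{\sqrt{8092 - 2880}} = \frac{1}{\sqrt{5212}} = \frac{1}{2 \sqrt{1303}} = \frac{\sqrt{1303}}{2606}$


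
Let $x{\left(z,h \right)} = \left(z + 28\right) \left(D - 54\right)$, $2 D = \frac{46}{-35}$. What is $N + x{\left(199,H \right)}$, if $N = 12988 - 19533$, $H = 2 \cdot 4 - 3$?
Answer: $- \frac{663326}{35} \approx -18952.0$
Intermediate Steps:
$H = 5$ ($H = 8 - 3 = 5$)
$N = -6545$
$D = - \frac{23}{35}$ ($D = \frac{46 \frac{1}{-35}}{2} = \frac{46 \left(- \frac{1}{35}\right)}{2} = \frac{1}{2} \left(- \frac{46}{35}\right) = - \frac{23}{35} \approx -0.65714$)
$x{\left(z,h \right)} = - \frac{7652}{5} - \frac{1913 z}{35}$ ($x{\left(z,h \right)} = \left(z + 28\right) \left(- \frac{23}{35} - 54\right) = \left(28 + z\right) \left(- \frac{1913}{35}\right) = - \frac{7652}{5} - \frac{1913 z}{35}$)
$N + x{\left(199,H \right)} = -6545 - \frac{434251}{35} = - \frac{663326}{35}$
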